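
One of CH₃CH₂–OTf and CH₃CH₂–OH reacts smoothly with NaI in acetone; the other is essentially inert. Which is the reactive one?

From CH₃CH₂–OH the departing group would be OH⁻ (pKₐ(H₂O) ≈ 15.7). Strong base; essentially never leaves without prior activation.
From CH₃CH₂–OTf the leaving group is OTf⁻ (pKₐ(CF₃SO₃H (triflic acid)) ≈ -14). Charge spread over three oxygens and a CF₃ group; the premier leaving group in synthesis.
(In practice CH₃CH₂–OTf is made from CH₃CH₂–OH by treatment with Tf₂O / 2,6-lutidine, converting the hydroxyl into a triflate.)

CH₃CH₂–OTf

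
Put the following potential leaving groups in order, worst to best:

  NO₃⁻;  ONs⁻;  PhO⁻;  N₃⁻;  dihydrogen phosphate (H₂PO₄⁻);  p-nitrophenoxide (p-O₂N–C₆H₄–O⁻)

A good leaving group is a weak base: the lower the pKₐ of its conjugate acid, the more readily it departs.
ONs⁻: pKₐ(p-O₂NC₆H₄SO₃H) ≈ -3.5
NO₃⁻: pKₐ(HNO₃) ≈ -1.3
dihydrogen phosphate (H₂PO₄⁻): pKₐ(H₃PO₄) ≈ 2.1 — moderate base; biological leaving group after further activation
N₃⁻: pKₐ(HN₃) ≈ 4.7
p-nitrophenoxide (p-O₂N–C₆H₄–O⁻): pKₐ(p-nitrophenol) ≈ 7.2
PhO⁻: pKₐ(C₆H₅OH (phenol)) ≈ 10
Listed from poorest to best leaving group as asked.

PhO⁻ < p-nitrophenoxide (p-O₂N–C₆H₄–O⁻) < N₃⁻ < dihydrogen phosphate (H₂PO₄⁻) < NO₃⁻ < ONs⁻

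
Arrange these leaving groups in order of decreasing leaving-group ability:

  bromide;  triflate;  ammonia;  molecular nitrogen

molecular nitrogen: no meaningful conjugate acid; N₂ departs as an exceptionally stable neutral molecule
triflate: pKₐ(CF₃SO₃H (triflic acid)) ≈ -14 — charge spread over three oxygens and a CF₃ group; the premier leaving group in synthesis
bromide: pKₐ(HBr) ≈ -9
ammonia: pKₐ(NH₄⁺) ≈ 9.2 — neutral but moderately basic; leaves from R–NH₃⁺

molecular nitrogen > triflate > bromide > ammonia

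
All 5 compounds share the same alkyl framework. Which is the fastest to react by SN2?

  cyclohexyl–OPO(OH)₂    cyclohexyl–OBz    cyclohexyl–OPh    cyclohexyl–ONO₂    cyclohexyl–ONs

Same R in every case — rank the leaving groups.
A good leaving group is a weak base: the lower the pKₐ of its conjugate acid, the more readily it departs.
cyclohexyl–ONs loses ONs⁻: pKₐ(p-O₂NC₆H₄SO₃H) ≈ -3.5
cyclohexyl–ONO₂ loses NO₃⁻: pKₐ(HNO₃) ≈ -1.3
cyclohexyl–OPO(OH)₂ loses H₂PO₄⁻: pKₐ(H₃PO₄) ≈ 2.1
cyclohexyl–OBz loses PhCOO⁻: pKₐ(C₆H₅COOH) ≈ 4.2
cyclohexyl–OPh loses PhO⁻: pKₐ(C₆H₅OH (phenol)) ≈ 10

cyclohexyl–ONs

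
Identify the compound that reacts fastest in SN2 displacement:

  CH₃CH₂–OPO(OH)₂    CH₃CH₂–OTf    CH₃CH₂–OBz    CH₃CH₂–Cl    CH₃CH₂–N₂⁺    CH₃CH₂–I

CH₃CH₂–N₂⁺

With the same alkyl group throughout, only the leaving group differentiates the rates.
The more stable X⁻ (or X) is on its own — i.e. the weaker a base it is — the better a leaving group it makes.
CH₃CH₂–N₂⁺ loses N₂: no meaningful conjugate acid; N₂ departs as an exceptionally stable neutral molecule
CH₃CH₂–OTf loses OTf⁻: pKₐ(CF₃SO₃H (triflic acid)) ≈ -14
CH₃CH₂–I loses I⁻: pKₐ(HI) ≈ -10
CH₃CH₂–Cl loses Cl⁻: pKₐ(HCl) ≈ -7
CH₃CH₂–OPO(OH)₂ loses H₂PO₄⁻: pKₐ(H₃PO₄) ≈ 2.1
CH₃CH₂–OBz loses PhCOO⁻: pKₐ(C₆H₅COOH) ≈ 4.2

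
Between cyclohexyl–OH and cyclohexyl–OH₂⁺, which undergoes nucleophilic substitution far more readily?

cyclohexyl–OH₂⁺

From cyclohexyl–OH the departing group would be OH⁻ (pKₐ(H₂O) ≈ 15.7). Strong base; essentially never leaves without prior activation.
From cyclohexyl–OH₂⁺ the leaving group is H₂O (pKₐ(H₃O⁺) ≈ -1.7). Neutral; leaves from a protonated alcohol (R–OH₂⁺).
(In practice cyclohexyl–OH₂⁺ is made from cyclohexyl–OH by protonation with strong acid, converting the leaving group from hydroxide to neutral water.)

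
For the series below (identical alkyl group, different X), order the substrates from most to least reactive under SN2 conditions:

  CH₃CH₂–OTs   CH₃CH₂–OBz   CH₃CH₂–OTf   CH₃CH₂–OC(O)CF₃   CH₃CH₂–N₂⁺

CH₃CH₂–N₂⁺ > CH₃CH₂–OTf > CH₃CH₂–OTs > CH₃CH₂–OC(O)CF₃ > CH₃CH₂–OBz

Identical carbon frameworks mean the comparison reduces to leaving-group quality.
Leaving-group ability tracks the stability of the departed species; conjugate-acid pKₐ is the usual yardstick (lower pKₐ → better LG).
CH₃CH₂–N₂⁺ loses N₂: no meaningful conjugate acid; N₂ departs as an exceptionally stable neutral molecule
CH₃CH₂–OTf loses OTf⁻: pKₐ(CF₃SO₃H (triflic acid)) ≈ -14
CH₃CH₂–OTs loses OTs⁻: pKₐ(p-CH₃C₆H₄SO₃H (TsOH)) ≈ -2.8
CH₃CH₂–OC(O)CF₃ loses CF₃COO⁻: pKₐ(CF₃COOH) ≈ 0.2
CH₃CH₂–OBz loses PhCOO⁻: pKₐ(C₆H₅COOH) ≈ 4.2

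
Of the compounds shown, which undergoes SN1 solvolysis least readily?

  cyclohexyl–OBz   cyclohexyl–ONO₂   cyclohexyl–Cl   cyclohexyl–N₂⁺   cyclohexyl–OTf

Same R in every case — rank the leaving groups.
Rank by basicity of the departing species: weakest base leaves most easily.
cyclohexyl–N₂⁺ loses N₂: no meaningful conjugate acid; N₂ departs as an exceptionally stable neutral molecule
cyclohexyl–OTf loses OTf⁻: pKₐ(CF₃SO₃H (triflic acid)) ≈ -14
cyclohexyl–Cl loses Cl⁻: pKₐ(HCl) ≈ -7
cyclohexyl–ONO₂ loses NO₃⁻: pKₐ(HNO₃) ≈ -1.3
cyclohexyl–OBz loses PhCOO⁻: pKₐ(C₆H₅COOH) ≈ 4.2

cyclohexyl–OBz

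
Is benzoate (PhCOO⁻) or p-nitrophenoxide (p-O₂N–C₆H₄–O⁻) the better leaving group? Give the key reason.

benzoate (PhCOO⁻)

benzoate (PhCOO⁻) is the better leaving group.
pKₐ(C₆H₅COOH) ≈ 4.2 versus pKₐ(p-nitrophenol) ≈ 7.2: benzoate (PhCOO⁻) is the much weaker base.
Aryl carboxylate.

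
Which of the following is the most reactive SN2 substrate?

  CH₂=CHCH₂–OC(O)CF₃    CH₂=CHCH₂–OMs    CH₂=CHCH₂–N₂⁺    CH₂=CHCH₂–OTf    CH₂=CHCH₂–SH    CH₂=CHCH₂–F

CH₂=CHCH₂–N₂⁺

Same R in every case — rank the leaving groups.
Rank by basicity of the departing species: weakest base leaves most easily.
CH₂=CHCH₂–N₂⁺ loses N₂: no meaningful conjugate acid; N₂ departs as an exceptionally stable neutral molecule
CH₂=CHCH₂–OTf loses OTf⁻: pKₐ(CF₃SO₃H (triflic acid)) ≈ -14
CH₂=CHCH₂–OMs loses OMs⁻: pKₐ(CH₃SO₃H (MsOH)) ≈ -1.9
CH₂=CHCH₂–OC(O)CF₃ loses CF₃COO⁻: pKₐ(CF₃COOH) ≈ 0.2
CH₂=CHCH₂–F loses F⁻: pKₐ(HF) ≈ 3.2
CH₂=CHCH₂–SH loses HS⁻: pKₐ(H₂S) ≈ 7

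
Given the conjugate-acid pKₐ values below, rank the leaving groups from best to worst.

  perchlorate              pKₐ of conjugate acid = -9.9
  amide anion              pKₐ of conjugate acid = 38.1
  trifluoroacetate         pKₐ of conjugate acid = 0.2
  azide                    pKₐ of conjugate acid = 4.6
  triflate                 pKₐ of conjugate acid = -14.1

Lower conjugate-acid pKₐ ⇒ weaker base ⇒ better leaving group.
Sorting by the given values: triflate (-14.1), perchlorate (-9.9), trifluoroacetate (0.2), azide (4.6), amide anion (38.1).

triflate > perchlorate > trifluoroacetate > azide > amide anion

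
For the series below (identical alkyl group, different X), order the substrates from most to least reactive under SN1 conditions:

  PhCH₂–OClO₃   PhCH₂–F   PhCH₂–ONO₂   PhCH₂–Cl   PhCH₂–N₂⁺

Same R in every case — rank the leaving groups.
A good leaving group is a weak base: the lower the pKₐ of its conjugate acid, the more readily it departs.
PhCH₂–N₂⁺ loses N₂: no meaningful conjugate acid; N₂ departs as an exceptionally stable neutral molecule
PhCH₂–OClO₃ loses ClO₄⁻: pKₐ(HClO₄) ≈ -10
PhCH₂–Cl loses Cl⁻: pKₐ(HCl) ≈ -7
PhCH₂–ONO₂ loses NO₃⁻: pKₐ(HNO₃) ≈ -1.3
PhCH₂–F loses F⁻: pKₐ(HF) ≈ 3.2

PhCH₂–N₂⁺ > PhCH₂–OClO₃ > PhCH₂–Cl > PhCH₂–ONO₂ > PhCH₂–F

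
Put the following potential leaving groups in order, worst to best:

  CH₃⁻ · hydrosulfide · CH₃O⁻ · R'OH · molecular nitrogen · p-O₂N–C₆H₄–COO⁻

CH₃⁻ < CH₃O⁻ < hydrosulfide < p-O₂N–C₆H₄–COO⁻ < R'OH < molecular nitrogen

The more stable X⁻ (or X) is on its own — i.e. the weaker a base it is — the better a leaving group it makes.
molecular nitrogen: no meaningful conjugate acid; N₂ departs as an exceptionally stable neutral molecule
R'OH: pKₐ(R'OH₂⁺) ≈ -2.4 — neutral; leaves from a protonated ether (an oxonium ion, R–O(H)R'⁺)
p-O₂N–C₆H₄–COO⁻: pKₐ(p-nitrobenzoic acid) ≈ 3.4 — electron-withdrawing nitro group stabilises the carboxylate
hydrosulfide: pKₐ(H₂S) ≈ 7 — larger and more polarisable than the oxygen analogue
CH₃O⁻: pKₐ(CH₃OH) ≈ 15.5
CH₃⁻: pKₐ(CH₄) ≈ 48 — unstabilised carbanion; the worst conceivable leaving group
Reversing gives the worst-to-best order requested.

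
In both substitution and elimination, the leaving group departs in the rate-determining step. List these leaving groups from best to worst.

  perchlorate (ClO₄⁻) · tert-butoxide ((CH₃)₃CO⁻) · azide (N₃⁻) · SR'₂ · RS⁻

Leaving-group ability tracks the stability of the departed species; conjugate-acid pKₐ is the usual yardstick (lower pKₐ → better LG).
perchlorate (ClO₄⁻): pKₐ(HClO₄) ≈ -10 — extremely weak base; rarely used for safety reasons
SR'₂: pKₐ(R'₂SH⁺) ≈ -7 — neutral; leaves from a sulfonium salt (R–SR'₂⁺)
azide (N₃⁻): pKₐ(HN₃) ≈ 4.7 — linear, resonance-stabilised
RS⁻: pKₐ(RSH (a thiol)) ≈ 10.5 — moderately basic; rarely leaves without activation
tert-butoxide ((CH₃)₃CO⁻): pKₐ(t-BuOH) ≈ 18

perchlorate (ClO₄⁻) > SR'₂ > azide (N₃⁻) > RS⁻ > tert-butoxide ((CH₃)₃CO⁻)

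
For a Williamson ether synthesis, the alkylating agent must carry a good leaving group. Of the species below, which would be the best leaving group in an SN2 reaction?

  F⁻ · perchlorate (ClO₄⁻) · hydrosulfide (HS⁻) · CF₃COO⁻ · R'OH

perchlorate (ClO₄⁻): pKₐ(HClO₄) ≈ -10
R'OH: pKₐ(R'OH₂⁺) ≈ -2.4
CF₃COO⁻: pKₐ(CF₃COOH) ≈ 0.2
F⁻: pKₐ(HF) ≈ 3.2
hydrosulfide (HS⁻): pKₐ(H₂S) ≈ 7

perchlorate (ClO₄⁻)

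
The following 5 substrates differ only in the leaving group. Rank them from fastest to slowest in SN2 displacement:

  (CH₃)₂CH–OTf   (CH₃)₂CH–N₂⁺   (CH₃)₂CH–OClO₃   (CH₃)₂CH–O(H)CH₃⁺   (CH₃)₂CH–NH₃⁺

(CH₃)₂CH–N₂⁺ > (CH₃)₂CH–OTf > (CH₃)₂CH–OClO₃ > (CH₃)₂CH–O(H)CH₃⁺ > (CH₃)₂CH–NH₃⁺

The skeletons are identical, so relative rate is governed entirely by leaving-group ability.
Rank by basicity of the departing species: weakest base leaves most easily.
(CH₃)₂CH–N₂⁺ loses N₂: no meaningful conjugate acid; N₂ departs as an exceptionally stable neutral molecule
(CH₃)₂CH–OTf loses OTf⁻: pKₐ(CF₃SO₃H (triflic acid)) ≈ -14
(CH₃)₂CH–OClO₃ loses ClO₄⁻: pKₐ(HClO₄) ≈ -10
(CH₃)₂CH–O(H)CH₃⁺ loses R'OH: pKₐ(R'OH₂⁺) ≈ -2.4
(CH₃)₂CH–NH₃⁺ loses NH₃: pKₐ(NH₄⁺) ≈ 9.2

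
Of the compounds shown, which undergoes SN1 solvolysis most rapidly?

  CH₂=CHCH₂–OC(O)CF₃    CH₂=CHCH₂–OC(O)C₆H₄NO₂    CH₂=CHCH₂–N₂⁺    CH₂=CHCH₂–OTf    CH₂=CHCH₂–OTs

With the same alkyl group throughout, only the leaving group differentiates the rates.
The more stable X⁻ (or X) is on its own — i.e. the weaker a base it is — the better a leaving group it makes.
CH₂=CHCH₂–N₂⁺ loses N₂: no meaningful conjugate acid; N₂ departs as an exceptionally stable neutral molecule
CH₂=CHCH₂–OTf loses OTf⁻: pKₐ(CF₃SO₃H (triflic acid)) ≈ -14
CH₂=CHCH₂–OTs loses OTs⁻: pKₐ(p-CH₃C₆H₄SO₃H (TsOH)) ≈ -2.8
CH₂=CHCH₂–OC(O)CF₃ loses CF₃COO⁻: pKₐ(CF₃COOH) ≈ 0.2
CH₂=CHCH₂–OC(O)C₆H₄NO₂ loses p-O₂N–C₆H₄–COO⁻: pKₐ(p-nitrobenzoic acid) ≈ 3.4

CH₂=CHCH₂–N₂⁺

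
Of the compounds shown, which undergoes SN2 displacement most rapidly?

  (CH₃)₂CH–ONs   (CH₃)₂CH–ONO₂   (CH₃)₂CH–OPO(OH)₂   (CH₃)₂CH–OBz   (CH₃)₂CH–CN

Same R in every case — rank the leaving groups.
Leaving-group ability tracks the stability of the departed species; conjugate-acid pKₐ is the usual yardstick (lower pKₐ → better LG).
(CH₃)₂CH–ONs loses ONs⁻: pKₐ(p-O₂NC₆H₄SO₃H) ≈ -3.5
(CH₃)₂CH–ONO₂ loses NO₃⁻: pKₐ(HNO₃) ≈ -1.3
(CH₃)₂CH–OPO(OH)₂ loses H₂PO₄⁻: pKₐ(H₃PO₄) ≈ 2.1
(CH₃)₂CH–OBz loses PhCOO⁻: pKₐ(C₆H₅COOH) ≈ 4.2
(CH₃)₂CH–CN loses CN⁻: pKₐ(HCN) ≈ 9.2

(CH₃)₂CH–ONs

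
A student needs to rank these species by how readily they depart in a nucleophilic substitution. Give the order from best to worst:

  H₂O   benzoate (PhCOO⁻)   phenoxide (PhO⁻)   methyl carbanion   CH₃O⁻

H₂O > benzoate (PhCOO⁻) > phenoxide (PhO⁻) > CH₃O⁻ > methyl carbanion

H₂O: pKₐ(H₃O⁺) ≈ -1.7 — neutral; leaves from a protonated alcohol (R–OH₂⁺)
benzoate (PhCOO⁻): pKₐ(C₆H₅COOH) ≈ 4.2 — aryl carboxylate
phenoxide (PhO⁻): pKₐ(C₆H₅OH (phenol)) ≈ 10 — resonance into the ring helps, but still a poor LG
CH₃O⁻: pKₐ(CH₃OH) ≈ 15.5
methyl carbanion: pKₐ(CH₄) ≈ 48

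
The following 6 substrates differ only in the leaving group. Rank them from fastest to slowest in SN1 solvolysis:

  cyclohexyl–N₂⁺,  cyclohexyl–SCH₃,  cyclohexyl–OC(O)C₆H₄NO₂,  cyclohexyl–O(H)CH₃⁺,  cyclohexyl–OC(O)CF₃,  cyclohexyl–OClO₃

cyclohexyl–N₂⁺ > cyclohexyl–OClO₃ > cyclohexyl–O(H)CH₃⁺ > cyclohexyl–OC(O)CF₃ > cyclohexyl–OC(O)C₆H₄NO₂ > cyclohexyl–SCH₃

The skeletons are identical, so relative rate is governed entirely by leaving-group ability.
Rank by basicity of the departing species: weakest base leaves most easily.
cyclohexyl–N₂⁺ loses N₂: no meaningful conjugate acid; N₂ departs as an exceptionally stable neutral molecule
cyclohexyl–OClO₃ loses ClO₄⁻: pKₐ(HClO₄) ≈ -10
cyclohexyl–O(H)CH₃⁺ loses R'OH: pKₐ(R'OH₂⁺) ≈ -2.4
cyclohexyl–OC(O)CF₃ loses CF₃COO⁻: pKₐ(CF₃COOH) ≈ 0.2
cyclohexyl–OC(O)C₆H₄NO₂ loses p-O₂N–C₆H₄–COO⁻: pKₐ(p-nitrobenzoic acid) ≈ 3.4
cyclohexyl–SCH₃ loses RS⁻: pKₐ(RSH (a thiol)) ≈ 10.5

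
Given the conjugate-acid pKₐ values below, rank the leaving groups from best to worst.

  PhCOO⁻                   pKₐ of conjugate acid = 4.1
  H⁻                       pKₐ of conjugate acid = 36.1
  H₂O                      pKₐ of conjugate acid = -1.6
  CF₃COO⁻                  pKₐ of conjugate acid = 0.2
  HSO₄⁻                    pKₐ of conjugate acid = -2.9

HSO₄⁻ > H₂O > CF₃COO⁻ > PhCOO⁻ > H⁻

Lower conjugate-acid pKₐ ⇒ weaker base ⇒ better leaving group.
Sorting by the given values: HSO₄⁻ (-2.9), H₂O (-1.6), CF₃COO⁻ (0.2), PhCOO⁻ (4.1), H⁻ (36.1).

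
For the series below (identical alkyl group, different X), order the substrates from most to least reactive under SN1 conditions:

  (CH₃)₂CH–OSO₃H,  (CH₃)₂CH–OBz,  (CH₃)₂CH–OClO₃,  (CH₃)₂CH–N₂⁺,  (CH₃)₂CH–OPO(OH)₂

(CH₃)₂CH–N₂⁺ > (CH₃)₂CH–OClO₃ > (CH₃)₂CH–OSO₃H > (CH₃)₂CH–OPO(OH)₂ > (CH₃)₂CH–OBz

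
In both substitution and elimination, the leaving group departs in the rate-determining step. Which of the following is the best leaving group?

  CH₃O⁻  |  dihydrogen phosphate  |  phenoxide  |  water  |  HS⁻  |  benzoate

water: pKₐ(H₃O⁺) ≈ -1.7
dihydrogen phosphate: pKₐ(H₃PO₄) ≈ 2.1
benzoate: pKₐ(C₆H₅COOH) ≈ 4.2
HS⁻: pKₐ(H₂S) ≈ 7
phenoxide: pKₐ(C₆H₅OH (phenol)) ≈ 10
CH₃O⁻: pKₐ(CH₃OH) ≈ 15.5

water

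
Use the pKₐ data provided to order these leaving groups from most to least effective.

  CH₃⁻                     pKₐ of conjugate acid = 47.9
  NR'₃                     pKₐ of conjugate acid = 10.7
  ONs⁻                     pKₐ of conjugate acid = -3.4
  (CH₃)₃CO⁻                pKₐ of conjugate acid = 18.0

Lower conjugate-acid pKₐ ⇒ weaker base ⇒ better leaving group.
Sorting by the given values: ONs⁻ (-3.4), NR'₃ (10.7), (CH₃)₃CO⁻ (18.0), CH₃⁻ (47.9).

ONs⁻ > NR'₃ > (CH₃)₃CO⁻ > CH₃⁻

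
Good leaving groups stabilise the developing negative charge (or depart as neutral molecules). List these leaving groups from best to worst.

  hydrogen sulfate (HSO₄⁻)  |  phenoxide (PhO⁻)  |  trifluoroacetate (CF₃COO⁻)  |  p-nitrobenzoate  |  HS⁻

hydrogen sulfate (HSO₄⁻) > trifluoroacetate (CF₃COO⁻) > p-nitrobenzoate > HS⁻ > phenoxide (PhO⁻)

A good leaving group is a weak base: the lower the pKₐ of its conjugate acid, the more readily it departs.
hydrogen sulfate (HSO₄⁻): pKₐ(H₂SO₄) ≈ -3
trifluoroacetate (CF₃COO⁻): pKₐ(CF₃COOH) ≈ 0.2 — strongly electron-withdrawing CF₃ stabilises the carboxylate
p-nitrobenzoate: pKₐ(p-nitrobenzoic acid) ≈ 3.4 — electron-withdrawing nitro group stabilises the carboxylate
HS⁻: pKₐ(H₂S) ≈ 7
phenoxide (PhO⁻): pKₐ(C₆H₅OH (phenol)) ≈ 10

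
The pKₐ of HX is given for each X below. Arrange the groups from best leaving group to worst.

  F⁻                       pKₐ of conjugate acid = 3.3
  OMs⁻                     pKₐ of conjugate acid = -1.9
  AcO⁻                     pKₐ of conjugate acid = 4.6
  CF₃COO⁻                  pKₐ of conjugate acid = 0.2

Lower conjugate-acid pKₐ ⇒ weaker base ⇒ better leaving group.
Sorting by the given values: OMs⁻ (-1.9), CF₃COO⁻ (0.2), F⁻ (3.3), AcO⁻ (4.6).

OMs⁻ > CF₃COO⁻ > F⁻ > AcO⁻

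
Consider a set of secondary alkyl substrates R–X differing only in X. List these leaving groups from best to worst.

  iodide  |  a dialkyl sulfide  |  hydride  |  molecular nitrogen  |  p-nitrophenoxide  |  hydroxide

Rank by basicity of the departing species: weakest base leaves most easily.
molecular nitrogen: no meaningful conjugate acid; N₂ departs as an exceptionally stable neutral molecule
iodide: pKₐ(HI) ≈ -10
a dialkyl sulfide: pKₐ(R'₂SH⁺) ≈ -7 — neutral; leaves from a sulfonium salt (R–SR'₂⁺)
p-nitrophenoxide: pKₐ(p-nitrophenol) ≈ 7.2
hydroxide: pKₐ(H₂O) ≈ 15.7 — strong base; essentially never leaves without prior activation
hydride: pKₐ(H₂) ≈ 36 — extremely strong base; leaves only in special hydride-transfer contexts

molecular nitrogen > iodide > a dialkyl sulfide > p-nitrophenoxide > hydroxide > hydride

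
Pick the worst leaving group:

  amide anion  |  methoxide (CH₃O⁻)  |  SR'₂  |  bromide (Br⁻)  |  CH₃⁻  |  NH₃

CH₃⁻

Rank by basicity of the departing species: weakest base leaves most easily.
bromide (Br⁻): pKₐ(HBr) ≈ -9
SR'₂: pKₐ(R'₂SH⁺) ≈ -7
NH₃: pKₐ(NH₄⁺) ≈ 9.2
methoxide (CH₃O⁻): pKₐ(CH₃OH) ≈ 15.5
amide anion: pKₐ(NH₃) ≈ 38
CH₃⁻: pKₐ(CH₄) ≈ 48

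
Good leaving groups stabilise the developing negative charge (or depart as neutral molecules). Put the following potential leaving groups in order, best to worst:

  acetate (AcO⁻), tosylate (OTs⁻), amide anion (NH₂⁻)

tosylate (OTs⁻) > acetate (AcO⁻) > amide anion (NH₂⁻)

tosylate (OTs⁻): pKₐ(p-CH₃C₆H₄SO₃H (TsOH)) ≈ -2.8
acetate (AcO⁻): pKₐ(CH₃COOH) ≈ 4.8
amide anion (NH₂⁻): pKₐ(NH₃) ≈ 38 — extremely strong base; never a leaving group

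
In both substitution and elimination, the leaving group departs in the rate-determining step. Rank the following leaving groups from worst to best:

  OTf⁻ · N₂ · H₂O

The more stable X⁻ (or X) is on its own — i.e. the weaker a base it is — the better a leaving group it makes.
N₂: no meaningful conjugate acid; N₂ departs as an exceptionally stable neutral molecule
OTf⁻: pKₐ(CF₃SO₃H (triflic acid)) ≈ -14
H₂O: pKₐ(H₃O⁺) ≈ -1.7
The question asks for worst first, so the sequence is read in increasing leaving-group ability.

H₂O < OTf⁻ < N₂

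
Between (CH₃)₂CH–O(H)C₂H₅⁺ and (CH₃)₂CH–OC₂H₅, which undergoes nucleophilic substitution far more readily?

From (CH₃)₂CH–OC₂H₅ the departing group would be CH₃CH₂O⁻ (pKₐ(CH₃CH₂OH) ≈ 16). Strong base; alkoxides do not leave unassisted.
From (CH₃)₂CH–O(H)C₂H₅⁺ the leaving group is R'OH (pKₐ(R'OH₂⁺) ≈ -2.4). Neutral; leaves from a protonated ether (an oxonium ion, R–O(H)R'⁺).
(In practice (CH₃)₂CH–O(H)C₂H₅⁺ is made from (CH₃)₂CH–OC₂H₅ by protonation with concentrated HBr, allowing neutral ethanol, rather than ethoxide, to depart.)

(CH₃)₂CH–O(H)C₂H₅⁺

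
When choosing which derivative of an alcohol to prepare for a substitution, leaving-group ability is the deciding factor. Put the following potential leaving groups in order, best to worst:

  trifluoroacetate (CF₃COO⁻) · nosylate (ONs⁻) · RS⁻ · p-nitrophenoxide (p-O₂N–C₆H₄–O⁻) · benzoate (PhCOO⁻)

nosylate (ONs⁻) > trifluoroacetate (CF₃COO⁻) > benzoate (PhCOO⁻) > p-nitrophenoxide (p-O₂N–C₆H₄–O⁻) > RS⁻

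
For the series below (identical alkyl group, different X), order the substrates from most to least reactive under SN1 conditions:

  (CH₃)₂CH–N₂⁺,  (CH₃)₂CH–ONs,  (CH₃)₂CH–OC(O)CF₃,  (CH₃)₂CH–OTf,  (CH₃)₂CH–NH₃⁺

(CH₃)₂CH–N₂⁺ > (CH₃)₂CH–OTf > (CH₃)₂CH–ONs > (CH₃)₂CH–OC(O)CF₃ > (CH₃)₂CH–NH₃⁺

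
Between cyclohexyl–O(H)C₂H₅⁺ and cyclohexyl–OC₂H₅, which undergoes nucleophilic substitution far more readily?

From cyclohexyl–OC₂H₅ the departing group would be CH₃CH₂O⁻ (pKₐ(CH₃CH₂OH) ≈ 16). Strong base; alkoxides do not leave unassisted.
From cyclohexyl–O(H)C₂H₅⁺ the leaving group is R'OH (pKₐ(R'OH₂⁺) ≈ -2.4). Neutral; leaves from a protonated ether (an oxonium ion, R–O(H)R'⁺).
(In practice cyclohexyl–O(H)C₂H₅⁺ is made from cyclohexyl–OC₂H₅ by protonation with concentrated HBr, allowing neutral ethanol, rather than ethoxide, to depart.)

cyclohexyl–O(H)C₂H₅⁺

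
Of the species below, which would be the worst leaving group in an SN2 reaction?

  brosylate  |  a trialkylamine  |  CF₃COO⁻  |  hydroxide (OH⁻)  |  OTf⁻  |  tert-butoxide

tert-butoxide

Rank by basicity of the departing species: weakest base leaves most easily.
OTf⁻: pKₐ(CF₃SO₃H (triflic acid)) ≈ -14
brosylate: pKₐ(p-BrC₆H₄SO₃H) ≈ -2.8
CF₃COO⁻: pKₐ(CF₃COOH) ≈ 0.2
a trialkylamine: pKₐ(R'₃NH⁺) ≈ 10.7
hydroxide (OH⁻): pKₐ(H₂O) ≈ 15.7
tert-butoxide: pKₐ(t-BuOH) ≈ 18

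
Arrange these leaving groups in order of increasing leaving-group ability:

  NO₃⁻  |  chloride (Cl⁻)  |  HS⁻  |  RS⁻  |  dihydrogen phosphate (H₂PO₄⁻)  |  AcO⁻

Leaving-group ability tracks the stability of the departed species; conjugate-acid pKₐ is the usual yardstick (lower pKₐ → better LG).
chloride (Cl⁻): pKₐ(HCl) ≈ -7
NO₃⁻: pKₐ(HNO₃) ≈ -1.3 — resonance-delocalised over three oxygens
dihydrogen phosphate (H₂PO₄⁻): pKₐ(H₃PO₄) ≈ 2.1 — moderate base; biological leaving group after further activation
AcO⁻: pKₐ(CH₃COOH) ≈ 4.8
HS⁻: pKₐ(H₂S) ≈ 7 — larger and more polarisable than the oxygen analogue
RS⁻: pKₐ(RSH (a thiol)) ≈ 10.5 — moderately basic; rarely leaves without activation
Reversing gives the worst-to-best order requested.

RS⁻ < HS⁻ < AcO⁻ < dihydrogen phosphate (H₂PO₄⁻) < NO₃⁻ < chloride (Cl⁻)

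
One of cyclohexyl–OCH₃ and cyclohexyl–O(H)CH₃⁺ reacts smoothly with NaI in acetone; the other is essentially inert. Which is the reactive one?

cyclohexyl–O(H)CH₃⁺

From cyclohexyl–OCH₃ the departing group would be CH₃O⁻ (pKₐ(CH₃OH) ≈ 15.5). Strong base; alkoxides do not leave unassisted.
From cyclohexyl–O(H)CH₃⁺ the leaving group is R'OH (pKₐ(R'OH₂⁺) ≈ -2.4). Neutral; leaves from a protonated ether (an oxonium ion, R–O(H)R'⁺).
(In practice cyclohexyl–O(H)CH₃⁺ is made from cyclohexyl–OCH₃ by protonation with concentrated HI, allowing neutral methanol, rather than methoxide, to depart.)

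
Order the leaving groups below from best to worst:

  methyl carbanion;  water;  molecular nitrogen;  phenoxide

The more stable X⁻ (or X) is on its own — i.e. the weaker a base it is — the better a leaving group it makes.
molecular nitrogen: no meaningful conjugate acid; N₂ departs as an exceptionally stable neutral molecule
water: pKₐ(H₃O⁺) ≈ -1.7
phenoxide: pKₐ(C₆H₅OH (phenol)) ≈ 10
methyl carbanion: pKₐ(CH₄) ≈ 48

molecular nitrogen > water > phenoxide > methyl carbanion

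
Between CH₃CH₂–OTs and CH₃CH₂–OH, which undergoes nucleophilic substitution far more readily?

CH₃CH₂–OTs

From CH₃CH₂–OH the departing group would be OH⁻ (pKₐ(H₂O) ≈ 15.7). Strong base; essentially never leaves without prior activation.
From CH₃CH₂–OTs the leaving group is OTs⁻ (pKₐ(p-CH₃C₆H₄SO₃H (TsOH)) ≈ -2.8). Resonance-delocalised arenesulfonate.
(In practice CH₃CH₂–OTs is made from CH₃CH₂–OH by treatment with TsCl / pyridine, converting the hydroxyl into a tosylate.)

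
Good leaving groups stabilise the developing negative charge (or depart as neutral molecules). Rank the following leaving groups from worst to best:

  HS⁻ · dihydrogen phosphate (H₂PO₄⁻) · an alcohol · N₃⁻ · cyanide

cyanide < HS⁻ < N₃⁻ < dihydrogen phosphate (H₂PO₄⁻) < an alcohol

A good leaving group is a weak base: the lower the pKₐ of its conjugate acid, the more readily it departs.
an alcohol: pKₐ(R'OH₂⁺) ≈ -2.4
dihydrogen phosphate (H₂PO₄⁻): pKₐ(H₃PO₄) ≈ 2.1
N₃⁻: pKₐ(HN₃) ≈ 4.7 — linear, resonance-stabilised
HS⁻: pKₐ(H₂S) ≈ 7
cyanide: pKₐ(HCN) ≈ 9.2 — sp carbon stabilises the charge somewhat, but still a poor LG
Reversing gives the worst-to-best order requested.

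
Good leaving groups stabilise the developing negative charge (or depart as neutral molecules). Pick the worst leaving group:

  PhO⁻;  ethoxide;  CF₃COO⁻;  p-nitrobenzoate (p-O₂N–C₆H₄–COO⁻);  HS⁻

ethoxide

CF₃COO⁻: pKₐ(CF₃COOH) ≈ 0.2
p-nitrobenzoate (p-O₂N–C₆H₄–COO⁻): pKₐ(p-nitrobenzoic acid) ≈ 3.4
HS⁻: pKₐ(H₂S) ≈ 7
PhO⁻: pKₐ(C₆H₅OH (phenol)) ≈ 10
ethoxide: pKₐ(CH₃CH₂OH) ≈ 16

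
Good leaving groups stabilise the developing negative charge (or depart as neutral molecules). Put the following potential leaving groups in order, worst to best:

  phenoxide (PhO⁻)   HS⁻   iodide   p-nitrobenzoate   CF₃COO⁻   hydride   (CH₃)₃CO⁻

iodide: pKₐ(HI) ≈ -10
CF₃COO⁻: pKₐ(CF₃COOH) ≈ 0.2
p-nitrobenzoate: pKₐ(p-nitrobenzoic acid) ≈ 3.4
HS⁻: pKₐ(H₂S) ≈ 7
phenoxide (PhO⁻): pKₐ(C₆H₅OH (phenol)) ≈ 10
(CH₃)₃CO⁻: pKₐ(t-BuOH) ≈ 18
hydride: pKₐ(H₂) ≈ 36
Reversing gives the worst-to-best order requested.

hydride < (CH₃)₃CO⁻ < phenoxide (PhO⁻) < HS⁻ < p-nitrobenzoate < CF₃COO⁻ < iodide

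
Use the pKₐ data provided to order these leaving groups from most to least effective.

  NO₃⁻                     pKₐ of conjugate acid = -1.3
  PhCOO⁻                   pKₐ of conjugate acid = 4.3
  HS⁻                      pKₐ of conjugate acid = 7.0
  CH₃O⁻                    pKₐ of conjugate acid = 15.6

Lower conjugate-acid pKₐ ⇒ weaker base ⇒ better leaving group.
Sorting by the given values: NO₃⁻ (-1.3), PhCOO⁻ (4.3), HS⁻ (7.0), CH₃O⁻ (15.6).

NO₃⁻ > PhCOO⁻ > HS⁻ > CH₃O⁻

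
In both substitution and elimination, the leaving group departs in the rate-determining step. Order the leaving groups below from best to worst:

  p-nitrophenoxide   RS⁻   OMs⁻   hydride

OMs⁻: pKₐ(CH₃SO₃H (MsOH)) ≈ -1.9 — resonance-delocalised alkanesulfonate
p-nitrophenoxide: pKₐ(p-nitrophenol) ≈ 7.2 — nitro group delocalises the charge; the classic chromogenic LG
RS⁻: pKₐ(RSH (a thiol)) ≈ 10.5
hydride: pKₐ(H₂) ≈ 36

OMs⁻ > p-nitrophenoxide > RS⁻ > hydride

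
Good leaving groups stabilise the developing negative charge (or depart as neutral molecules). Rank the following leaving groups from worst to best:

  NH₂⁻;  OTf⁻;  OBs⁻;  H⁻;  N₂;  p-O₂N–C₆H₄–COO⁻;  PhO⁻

NH₂⁻ < H⁻ < PhO⁻ < p-O₂N–C₆H₄–COO⁻ < OBs⁻ < OTf⁻ < N₂

Rank by basicity of the departing species: weakest base leaves most easily.
N₂: no meaningful conjugate acid; N₂ departs as an exceptionally stable neutral molecule
OTf⁻: pKₐ(CF₃SO₃H (triflic acid)) ≈ -14
OBs⁻: pKₐ(p-BrC₆H₄SO₃H) ≈ -2.8
p-O₂N–C₆H₄–COO⁻: pKₐ(p-nitrobenzoic acid) ≈ 3.4
PhO⁻: pKₐ(C₆H₅OH (phenol)) ≈ 10
H⁻: pKₐ(H₂) ≈ 36
NH₂⁻: pKₐ(NH₃) ≈ 38
Reversing gives the worst-to-best order requested.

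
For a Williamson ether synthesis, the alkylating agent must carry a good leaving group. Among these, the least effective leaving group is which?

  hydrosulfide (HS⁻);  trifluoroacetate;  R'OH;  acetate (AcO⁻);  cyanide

cyanide

The more stable X⁻ (or X) is on its own — i.e. the weaker a base it is — the better a leaving group it makes.
R'OH: pKₐ(R'OH₂⁺) ≈ -2.4
trifluoroacetate: pKₐ(CF₃COOH) ≈ 0.2
acetate (AcO⁻): pKₐ(CH₃COOH) ≈ 4.8
hydrosulfide (HS⁻): pKₐ(H₂S) ≈ 7
cyanide: pKₐ(HCN) ≈ 9.2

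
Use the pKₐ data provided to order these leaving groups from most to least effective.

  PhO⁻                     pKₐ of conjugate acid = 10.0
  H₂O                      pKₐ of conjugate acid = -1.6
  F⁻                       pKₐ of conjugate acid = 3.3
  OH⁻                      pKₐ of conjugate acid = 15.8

H₂O > F⁻ > PhO⁻ > OH⁻

Lower conjugate-acid pKₐ ⇒ weaker base ⇒ better leaving group.
Sorting by the given values: H₂O (-1.6), F⁻ (3.3), PhO⁻ (10.0), OH⁻ (15.8).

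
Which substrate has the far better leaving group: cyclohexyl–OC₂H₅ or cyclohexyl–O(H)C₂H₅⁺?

cyclohexyl–O(H)C₂H₅⁺

From cyclohexyl–OC₂H₅ the departing group would be CH₃CH₂O⁻ (pKₐ(CH₃CH₂OH) ≈ 16). Strong base; alkoxides do not leave unassisted.
From cyclohexyl–O(H)C₂H₅⁺ the leaving group is R'OH (pKₐ(R'OH₂⁺) ≈ -2.4). Neutral; leaves from a protonated ether (an oxonium ion, R–O(H)R'⁺).
(In practice cyclohexyl–O(H)C₂H₅⁺ is made from cyclohexyl–OC₂H₅ by protonation with concentrated HBr, allowing neutral ethanol, rather than ethoxide, to depart.)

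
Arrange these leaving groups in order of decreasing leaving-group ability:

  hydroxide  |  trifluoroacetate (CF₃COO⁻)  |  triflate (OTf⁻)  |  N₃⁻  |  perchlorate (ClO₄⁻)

triflate (OTf⁻) > perchlorate (ClO₄⁻) > trifluoroacetate (CF₃COO⁻) > N₃⁻ > hydroxide

triflate (OTf⁻): pKₐ(CF₃SO₃H (triflic acid)) ≈ -14 — charge spread over three oxygens and a CF₃ group; the premier leaving group in synthesis
perchlorate (ClO₄⁻): pKₐ(HClO₄) ≈ -10 — extremely weak base; rarely used for safety reasons
trifluoroacetate (CF₃COO⁻): pKₐ(CF₃COOH) ≈ 0.2
N₃⁻: pKₐ(HN₃) ≈ 4.7 — linear, resonance-stabilised
hydroxide: pKₐ(H₂O) ≈ 15.7 — strong base; essentially never leaves without prior activation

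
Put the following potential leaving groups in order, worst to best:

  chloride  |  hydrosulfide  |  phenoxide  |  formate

phenoxide < hydrosulfide < formate < chloride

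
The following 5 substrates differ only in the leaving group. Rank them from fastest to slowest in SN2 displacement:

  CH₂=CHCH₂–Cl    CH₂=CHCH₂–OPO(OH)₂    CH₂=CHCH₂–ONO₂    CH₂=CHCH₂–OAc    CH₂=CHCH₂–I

CH₂=CHCH₂–I > CH₂=CHCH₂–Cl > CH₂=CHCH₂–ONO₂ > CH₂=CHCH₂–OPO(OH)₂ > CH₂=CHCH₂–OAc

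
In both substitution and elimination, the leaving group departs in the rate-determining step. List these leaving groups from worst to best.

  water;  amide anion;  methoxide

water: pKₐ(H₃O⁺) ≈ -1.7
methoxide: pKₐ(CH₃OH) ≈ 15.5
amide anion: pKₐ(NH₃) ≈ 38
The question asks for worst first, so the sequence is read in increasing leaving-group ability.

amide anion < methoxide < water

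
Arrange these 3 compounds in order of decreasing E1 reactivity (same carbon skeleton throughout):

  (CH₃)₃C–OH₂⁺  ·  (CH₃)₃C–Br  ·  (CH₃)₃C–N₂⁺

The skeletons are identical, so relative rate is governed entirely by leaving-group ability.
Rank by basicity of the departing species: weakest base leaves most easily.
(CH₃)₃C–N₂⁺ loses N₂: no meaningful conjugate acid; N₂ departs as an exceptionally stable neutral molecule
(CH₃)₃C–Br loses Br⁻: pKₐ(HBr) ≈ -9
(CH₃)₃C–OH₂⁺ loses H₂O: pKₐ(H₃O⁺) ≈ -1.7

(CH₃)₃C–N₂⁺ > (CH₃)₃C–Br > (CH₃)₃C–OH₂⁺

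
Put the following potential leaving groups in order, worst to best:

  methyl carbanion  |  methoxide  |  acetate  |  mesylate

mesylate: pKₐ(CH₃SO₃H (MsOH)) ≈ -1.9 — resonance-delocalised alkanesulfonate
acetate: pKₐ(CH₃COOH) ≈ 4.8 — resonance-stabilised but still a weak base
methoxide: pKₐ(CH₃OH) ≈ 15.5
methyl carbanion: pKₐ(CH₄) ≈ 48 — unstabilised carbanion; the worst conceivable leaving group
Reversing gives the worst-to-best order requested.

methyl carbanion < methoxide < acetate < mesylate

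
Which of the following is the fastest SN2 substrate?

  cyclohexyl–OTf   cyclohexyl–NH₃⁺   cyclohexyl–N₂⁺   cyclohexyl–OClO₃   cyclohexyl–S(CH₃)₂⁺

cyclohexyl–N₂⁺

With the same alkyl group throughout, only the leaving group differentiates the rates.
Rank by basicity of the departing species: weakest base leaves most easily.
cyclohexyl–N₂⁺ loses N₂: no meaningful conjugate acid; N₂ departs as an exceptionally stable neutral molecule
cyclohexyl–OTf loses OTf⁻: pKₐ(CF₃SO₃H (triflic acid)) ≈ -14
cyclohexyl–OClO₃ loses ClO₄⁻: pKₐ(HClO₄) ≈ -10
cyclohexyl–S(CH₃)₂⁺ loses SR'₂: pKₐ(R'₂SH⁺) ≈ -7
cyclohexyl–NH₃⁺ loses NH₃: pKₐ(NH₄⁺) ≈ 9.2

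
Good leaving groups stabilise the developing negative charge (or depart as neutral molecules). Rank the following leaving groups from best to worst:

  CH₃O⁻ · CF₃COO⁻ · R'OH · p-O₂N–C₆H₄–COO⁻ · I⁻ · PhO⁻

I⁻: pKₐ(HI) ≈ -10
R'OH: pKₐ(R'OH₂⁺) ≈ -2.4
CF₃COO⁻: pKₐ(CF₃COOH) ≈ 0.2
p-O₂N–C₆H₄–COO⁻: pKₐ(p-nitrobenzoic acid) ≈ 3.4
PhO⁻: pKₐ(C₆H₅OH (phenol)) ≈ 10
CH₃O⁻: pKₐ(CH₃OH) ≈ 15.5

I⁻ > R'OH > CF₃COO⁻ > p-O₂N–C₆H₄–COO⁻ > PhO⁻ > CH₃O⁻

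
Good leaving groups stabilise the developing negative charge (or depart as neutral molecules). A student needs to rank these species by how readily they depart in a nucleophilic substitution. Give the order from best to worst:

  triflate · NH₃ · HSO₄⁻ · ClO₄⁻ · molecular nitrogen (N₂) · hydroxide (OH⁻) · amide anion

molecular nitrogen (N₂) > triflate > ClO₄⁻ > HSO₄⁻ > NH₃ > hydroxide (OH⁻) > amide anion

Rank by basicity of the departing species: weakest base leaves most easily.
molecular nitrogen (N₂): no meaningful conjugate acid; N₂ departs as an exceptionally stable neutral molecule
triflate: pKₐ(CF₃SO₃H (triflic acid)) ≈ -14
ClO₄⁻: pKₐ(HClO₄) ≈ -10
HSO₄⁻: pKₐ(H₂SO₄) ≈ -3
NH₃: pKₐ(NH₄⁺) ≈ 9.2
hydroxide (OH⁻): pKₐ(H₂O) ≈ 15.7
amide anion: pKₐ(NH₃) ≈ 38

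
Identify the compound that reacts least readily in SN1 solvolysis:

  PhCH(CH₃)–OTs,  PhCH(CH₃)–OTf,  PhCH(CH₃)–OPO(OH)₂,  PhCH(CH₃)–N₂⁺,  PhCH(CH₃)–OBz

With the same alkyl group throughout, only the leaving group differentiates the rates.
Leaving-group ability tracks the stability of the departed species; conjugate-acid pKₐ is the usual yardstick (lower pKₐ → better LG).
PhCH(CH₃)–N₂⁺ loses N₂: no meaningful conjugate acid; N₂ departs as an exceptionally stable neutral molecule
PhCH(CH₃)–OTf loses OTf⁻: pKₐ(CF₃SO₃H (triflic acid)) ≈ -14
PhCH(CH₃)–OTs loses OTs⁻: pKₐ(p-CH₃C₆H₄SO₃H (TsOH)) ≈ -2.8
PhCH(CH₃)–OPO(OH)₂ loses H₂PO₄⁻: pKₐ(H₃PO₄) ≈ 2.1
PhCH(CH₃)–OBz loses PhCOO⁻: pKₐ(C₆H₅COOH) ≈ 4.2

PhCH(CH₃)–OBz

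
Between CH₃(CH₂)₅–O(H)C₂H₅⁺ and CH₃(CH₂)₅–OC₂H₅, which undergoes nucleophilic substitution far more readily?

From CH₃(CH₂)₅–OC₂H₅ the departing group would be CH₃CH₂O⁻ (pKₐ(CH₃CH₂OH) ≈ 16). Strong base; alkoxides do not leave unassisted.
From CH₃(CH₂)₅–O(H)C₂H₅⁺ the leaving group is R'OH (pKₐ(R'OH₂⁺) ≈ -2.4). Neutral; leaves from a protonated ether (an oxonium ion, R–O(H)R'⁺).
(In practice CH₃(CH₂)₅–O(H)C₂H₅⁺ is made from CH₃(CH₂)₅–OC₂H₅ by protonation with concentrated HBr, allowing neutral ethanol, rather than ethoxide, to depart.)

CH₃(CH₂)₅–O(H)C₂H₅⁺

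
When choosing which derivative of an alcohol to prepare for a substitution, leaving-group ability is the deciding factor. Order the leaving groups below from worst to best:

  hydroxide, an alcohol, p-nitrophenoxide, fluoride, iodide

hydroxide < p-nitrophenoxide < fluoride < an alcohol < iodide

A good leaving group is a weak base: the lower the pKₐ of its conjugate acid, the more readily it departs.
iodide: pKₐ(HI) ≈ -10
an alcohol: pKₐ(R'OH₂⁺) ≈ -2.4
fluoride: pKₐ(HF) ≈ 3.2
p-nitrophenoxide: pKₐ(p-nitrophenol) ≈ 7.2
hydroxide: pKₐ(H₂O) ≈ 15.7
The question asks for worst first, so the sequence is read in increasing leaving-group ability.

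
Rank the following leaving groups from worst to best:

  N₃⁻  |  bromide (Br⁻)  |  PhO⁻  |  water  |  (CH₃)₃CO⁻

(CH₃)₃CO⁻ < PhO⁻ < N₃⁻ < water < bromide (Br⁻)

Leaving-group ability tracks the stability of the departed species; conjugate-acid pKₐ is the usual yardstick (lower pKₐ → better LG).
bromide (Br⁻): pKₐ(HBr) ≈ -9
water: pKₐ(H₃O⁺) ≈ -1.7
N₃⁻: pKₐ(HN₃) ≈ 4.7
PhO⁻: pKₐ(C₆H₅OH (phenol)) ≈ 10
(CH₃)₃CO⁻: pKₐ(t-BuOH) ≈ 18
Reversing gives the worst-to-best order requested.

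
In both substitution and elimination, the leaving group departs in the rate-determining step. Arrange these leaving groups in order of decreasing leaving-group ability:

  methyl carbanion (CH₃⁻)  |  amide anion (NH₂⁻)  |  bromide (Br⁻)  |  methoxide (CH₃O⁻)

bromide (Br⁻) > methoxide (CH₃O⁻) > amide anion (NH₂⁻) > methyl carbanion (CH₃⁻)

A good leaving group is a weak base: the lower the pKₐ of its conjugate acid, the more readily it departs.
bromide (Br⁻): pKₐ(HBr) ≈ -9
methoxide (CH₃O⁻): pKₐ(CH₃OH) ≈ 15.5 — strong base; alkoxides do not leave unassisted
amide anion (NH₂⁻): pKₐ(NH₃) ≈ 38
methyl carbanion (CH₃⁻): pKₐ(CH₄) ≈ 48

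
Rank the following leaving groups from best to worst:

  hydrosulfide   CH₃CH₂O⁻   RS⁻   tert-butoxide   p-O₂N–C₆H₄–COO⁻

The more stable X⁻ (or X) is on its own — i.e. the weaker a base it is — the better a leaving group it makes.
p-O₂N–C₆H₄–COO⁻: pKₐ(p-nitrobenzoic acid) ≈ 3.4
hydrosulfide: pKₐ(H₂S) ≈ 7
RS⁻: pKₐ(RSH (a thiol)) ≈ 10.5
CH₃CH₂O⁻: pKₐ(CH₃CH₂OH) ≈ 16
tert-butoxide: pKₐ(t-BuOH) ≈ 18

p-O₂N–C₆H₄–COO⁻ > hydrosulfide > RS⁻ > CH₃CH₂O⁻ > tert-butoxide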